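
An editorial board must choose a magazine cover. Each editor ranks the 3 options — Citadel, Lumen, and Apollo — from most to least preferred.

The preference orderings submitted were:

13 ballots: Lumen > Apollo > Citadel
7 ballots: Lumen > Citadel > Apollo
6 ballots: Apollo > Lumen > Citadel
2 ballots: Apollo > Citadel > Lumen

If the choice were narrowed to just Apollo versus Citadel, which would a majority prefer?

Ballots ranking Apollo above Citadel: 13+6+2 = 21.
Ballots ranking Citadel above Apollo: 7.
Apollo wins the head-to-head, 21–7.

Apollo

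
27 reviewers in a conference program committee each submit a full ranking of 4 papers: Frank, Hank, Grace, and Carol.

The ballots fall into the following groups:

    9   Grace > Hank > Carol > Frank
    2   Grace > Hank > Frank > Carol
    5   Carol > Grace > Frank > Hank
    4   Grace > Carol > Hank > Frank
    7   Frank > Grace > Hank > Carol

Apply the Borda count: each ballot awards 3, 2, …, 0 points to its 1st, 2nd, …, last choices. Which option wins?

Grace

Borda scores:
  Frank: 9·0 + 2·1 + 5·1 + 4·0 + 7·3 = 28
  Hank: 9·2 + 2·2 + 5·0 + 4·1 + 7·1 = 33
  Grace: 9·3 + 2·3 + 5·2 + 4·3 + 7·2 = 69
  Carol: 9·1 + 2·0 + 5·3 + 4·2 + 7·0 = 32
Grace has the highest total.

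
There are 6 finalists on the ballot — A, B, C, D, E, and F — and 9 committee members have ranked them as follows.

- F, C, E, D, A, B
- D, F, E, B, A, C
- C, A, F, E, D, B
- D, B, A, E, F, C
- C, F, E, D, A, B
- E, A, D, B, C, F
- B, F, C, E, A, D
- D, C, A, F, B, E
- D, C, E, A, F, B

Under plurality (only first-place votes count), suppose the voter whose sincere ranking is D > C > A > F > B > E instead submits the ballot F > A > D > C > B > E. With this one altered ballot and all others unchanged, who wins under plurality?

D

First-place totals with the altered ballot: A 0, B 1, C 2, D 3, E 1, F 2.
The winner is unchanged: still D.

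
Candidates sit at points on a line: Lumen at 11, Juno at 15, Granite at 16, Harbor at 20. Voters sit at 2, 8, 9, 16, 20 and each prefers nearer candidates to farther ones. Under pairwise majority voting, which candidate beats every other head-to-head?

Lumen

With single-peaked preferences on a line, the Condorcet winner is the candidate closest to the median voter.
The median voter (position 9) is closest to Lumen at 11.
Check: Lumen vs Harbor — voters closer to Lumen: 3 of 5.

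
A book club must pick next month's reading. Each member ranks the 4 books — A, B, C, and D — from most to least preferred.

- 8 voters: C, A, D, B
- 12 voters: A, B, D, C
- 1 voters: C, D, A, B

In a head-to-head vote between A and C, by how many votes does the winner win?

Ballots ranking A above C: 12.
Ballots ranking C above A: 8+1 = 9.
A wins 12–9, a margin of 3.

3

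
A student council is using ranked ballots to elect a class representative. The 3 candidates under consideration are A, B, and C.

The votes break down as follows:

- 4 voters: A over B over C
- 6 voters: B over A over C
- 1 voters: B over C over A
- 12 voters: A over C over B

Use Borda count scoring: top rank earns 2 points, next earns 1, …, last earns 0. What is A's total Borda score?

Borda scores:
  A: 4·2 + 6·1 + 0 + 12·2 = 38
  B: 4·1 + 6·2 + 2 + 12·0 = 18
  C: 4·0 + 6·0 + 1 + 12·1 = 13

38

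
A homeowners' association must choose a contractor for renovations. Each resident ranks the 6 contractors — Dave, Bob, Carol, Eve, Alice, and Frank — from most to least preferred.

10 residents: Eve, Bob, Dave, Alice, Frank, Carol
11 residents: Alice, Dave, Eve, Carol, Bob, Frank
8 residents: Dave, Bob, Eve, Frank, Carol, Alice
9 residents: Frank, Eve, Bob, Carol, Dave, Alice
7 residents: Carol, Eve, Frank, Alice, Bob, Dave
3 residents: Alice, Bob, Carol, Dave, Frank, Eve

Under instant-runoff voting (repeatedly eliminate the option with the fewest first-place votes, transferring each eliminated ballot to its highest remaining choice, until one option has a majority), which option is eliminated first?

Bob

Round 1: Alice 14, Eve 10, Frank 9, Dave 8, Carol 7, Bob 0. Bob has the fewest and is eliminated.
Round 2: Alice 14, Eve 10, Frank 9, Dave 8, Carol 7. Carol has the fewest and is eliminated.
Round 3: Eve 17, Alice 14, Frank 9, Dave 8. Dave has the fewest and is eliminated.
Round 4: Eve 25, Alice 14, Frank 9. Eve has a majority.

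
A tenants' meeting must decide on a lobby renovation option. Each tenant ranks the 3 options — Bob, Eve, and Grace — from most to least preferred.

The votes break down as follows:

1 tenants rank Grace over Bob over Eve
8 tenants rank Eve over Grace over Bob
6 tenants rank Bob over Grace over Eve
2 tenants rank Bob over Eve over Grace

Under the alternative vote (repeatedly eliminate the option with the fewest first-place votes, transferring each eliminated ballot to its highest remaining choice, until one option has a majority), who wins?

Round 1: Bob 8, Eve 8, Grace 1. Grace has the fewest and is eliminated.
Round 2: Bob 9, Eve 8. Bob has a majority.

Bob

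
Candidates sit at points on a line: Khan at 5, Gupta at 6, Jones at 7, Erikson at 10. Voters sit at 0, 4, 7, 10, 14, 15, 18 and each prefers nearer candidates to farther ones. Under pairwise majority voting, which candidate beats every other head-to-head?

Erikson

With single-peaked preferences on a line, the Condorcet winner is the candidate closest to the median voter.
The median voter (position 10) is closest to Erikson at 10.
Check: Erikson vs Gupta — voters closer to Erikson: 4 of 7.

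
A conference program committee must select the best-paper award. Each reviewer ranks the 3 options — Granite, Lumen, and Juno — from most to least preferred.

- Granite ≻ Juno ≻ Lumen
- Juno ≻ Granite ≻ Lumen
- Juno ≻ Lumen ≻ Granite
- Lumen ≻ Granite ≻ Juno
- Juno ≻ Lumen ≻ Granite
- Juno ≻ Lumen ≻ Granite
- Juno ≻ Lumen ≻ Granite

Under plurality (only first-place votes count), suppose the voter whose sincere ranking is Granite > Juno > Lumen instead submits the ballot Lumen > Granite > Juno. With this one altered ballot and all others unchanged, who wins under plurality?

First-place totals with the altered ballot: Granite 0, Lumen 2, Juno 5.
The winner is unchanged: still Juno.

Juno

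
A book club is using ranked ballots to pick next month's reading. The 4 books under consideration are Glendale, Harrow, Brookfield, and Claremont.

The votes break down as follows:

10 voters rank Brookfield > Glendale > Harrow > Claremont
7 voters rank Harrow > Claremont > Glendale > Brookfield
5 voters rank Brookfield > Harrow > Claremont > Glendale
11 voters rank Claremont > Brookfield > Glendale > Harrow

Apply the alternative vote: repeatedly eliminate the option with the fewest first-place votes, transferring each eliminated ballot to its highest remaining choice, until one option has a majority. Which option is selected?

Round 1: Brookfield 15, Claremont 11, Harrow 7, Glendale 0. Glendale has the fewest and is eliminated.
Round 2: Brookfield 15, Claremont 11, Harrow 7. Harrow has the fewest and is eliminated.
Round 3: Claremont 18, Brookfield 15. Claremont has a majority.

Claremont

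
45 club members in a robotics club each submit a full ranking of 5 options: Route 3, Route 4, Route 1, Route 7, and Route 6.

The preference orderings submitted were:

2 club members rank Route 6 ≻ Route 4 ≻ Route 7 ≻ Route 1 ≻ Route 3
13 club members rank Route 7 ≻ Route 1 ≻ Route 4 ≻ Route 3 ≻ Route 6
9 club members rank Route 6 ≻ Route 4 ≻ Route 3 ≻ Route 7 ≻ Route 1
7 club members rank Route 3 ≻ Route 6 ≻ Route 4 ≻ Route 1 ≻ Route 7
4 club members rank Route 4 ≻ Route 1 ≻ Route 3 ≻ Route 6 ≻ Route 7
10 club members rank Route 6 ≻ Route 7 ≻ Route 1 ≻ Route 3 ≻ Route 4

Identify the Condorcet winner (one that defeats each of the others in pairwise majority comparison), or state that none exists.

No Condorcet winner

Head-to-head results (45 voters total):
Route 3 vs Route 4: Route 4 wins 28–17.
Route 3 vs Route 1: Route 1 wins 29–16.
Route 3 vs Route 7: Route 7 wins 25–20.
Route 3 vs Route 6: Route 3 wins 24–21.
Route 4 vs Route 1: Route 1 wins 23–22.
Route 4 vs Route 7: Route 7 wins 23–22.
Route 4 vs Route 6: Route 6 wins 28–17.
Route 1 vs Route 7: Route 7 wins 34–11.
Route 1 vs Route 6: Route 6 wins 28–17.
Route 7 vs Route 6: Route 6 wins 32–13.
No candidate beats all others: Route 3 beats Route 6 beats Route 4 beats Route 3, a majority cycle.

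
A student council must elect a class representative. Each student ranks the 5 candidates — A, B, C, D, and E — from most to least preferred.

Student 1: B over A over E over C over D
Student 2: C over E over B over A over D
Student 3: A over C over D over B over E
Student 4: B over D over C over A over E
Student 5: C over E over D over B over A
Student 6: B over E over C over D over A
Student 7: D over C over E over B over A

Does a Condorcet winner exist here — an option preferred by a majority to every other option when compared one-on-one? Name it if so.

C

Head-to-head results (7 voters total):
A vs B: B wins 6–1.
A vs C: C wins 5–2.
A vs D: D wins 4–3.
A vs E: E wins 4–3.
B vs C: C wins 4–3.
B vs D: B wins 4–3.
B vs E: B wins 4–3.
C vs D: C wins 5–2.
C vs E: C wins 5–2.
D vs E: E wins 4–3.
C beats each rival — A (5–2), B (4–3), D (5–2), E (5–2) — so C is the Condorcet winner.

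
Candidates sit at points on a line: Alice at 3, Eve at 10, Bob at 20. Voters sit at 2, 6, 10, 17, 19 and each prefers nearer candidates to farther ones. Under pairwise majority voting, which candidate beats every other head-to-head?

Eve

With single-peaked preferences on a line, the Condorcet winner is the candidate closest to the median voter.
The median voter (position 10) is closest to Eve at 10.
Check: Eve vs Alice — voters closer to Eve: 3 of 5.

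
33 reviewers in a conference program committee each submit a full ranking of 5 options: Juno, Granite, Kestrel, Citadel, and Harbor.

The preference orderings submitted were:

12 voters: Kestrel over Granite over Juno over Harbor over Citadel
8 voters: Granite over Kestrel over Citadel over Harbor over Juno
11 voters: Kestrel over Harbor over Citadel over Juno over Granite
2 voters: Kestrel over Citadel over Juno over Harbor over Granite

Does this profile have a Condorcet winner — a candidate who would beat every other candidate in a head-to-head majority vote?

Head-to-head results (33 voters total):
Juno vs Granite: Granite wins 20–13.
Juno vs Kestrel: Kestrel wins 33–0.
Juno vs Citadel: Citadel wins 21–12.
Juno vs Harbor: Harbor wins 19–14.
Granite vs Kestrel: Kestrel wins 25–8.
Granite vs Citadel: Granite wins 20–13.
Granite vs Harbor: Granite wins 20–13.
Kestrel vs Citadel: Kestrel wins 33–0.
Kestrel vs Harbor: Kestrel wins 33–0.
Citadel vs Harbor: Harbor wins 23–10.
Kestrel beats each rival — Juno (33–0), Granite (25–8), Citadel (33–0), Harbor (33–0) — so Kestrel is the Condorcet winner.

Yes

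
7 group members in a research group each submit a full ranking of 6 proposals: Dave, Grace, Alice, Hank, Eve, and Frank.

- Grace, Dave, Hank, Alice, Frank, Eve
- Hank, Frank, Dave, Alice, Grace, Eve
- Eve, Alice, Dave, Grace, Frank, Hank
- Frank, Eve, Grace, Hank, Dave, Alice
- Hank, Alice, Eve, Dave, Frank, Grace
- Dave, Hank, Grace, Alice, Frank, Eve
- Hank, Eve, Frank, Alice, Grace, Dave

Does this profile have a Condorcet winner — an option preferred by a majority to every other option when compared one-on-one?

Yes

Head-to-head results (7 voters total):
Dave vs Grace: Dave wins 4–3.
Dave vs Alice: Dave wins 4–3.
Dave vs Hank: Hank wins 4–3.
Dave vs Eve: Eve wins 4–3.
Dave vs Frank: Dave wins 4–3.
Grace vs Alice: Alice wins 4–3.
Grace vs Hank: Hank wins 4–3.
Grace vs Eve: Eve wins 4–3.
Grace vs Frank: Frank wins 4–3.
Alice vs Hank: Hank wins 6–1.
Alice vs Eve: Alice wins 4–3.
Alice vs Frank: Alice wins 4–3.
Hank vs Eve: Hank wins 5–2.
Hank vs Frank: Hank wins 5–2.
Eve vs Frank: Frank wins 4–3.
Hank beats each rival — Dave (4–3), Grace (4–3), Alice (6–1), Eve (5–2), Frank (5–2) — so Hank is the Condorcet winner.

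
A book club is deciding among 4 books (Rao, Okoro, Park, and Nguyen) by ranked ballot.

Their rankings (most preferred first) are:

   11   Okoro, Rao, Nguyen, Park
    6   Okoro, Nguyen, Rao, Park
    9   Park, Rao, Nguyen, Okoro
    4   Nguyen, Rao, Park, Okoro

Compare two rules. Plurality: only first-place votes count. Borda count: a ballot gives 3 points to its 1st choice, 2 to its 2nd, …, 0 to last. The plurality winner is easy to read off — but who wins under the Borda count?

Rao

Plurality first-place counts: Rao 0, Okoro 17, Park 9, Nguyen 4 → Okoro.
Borda totals: Rao 54, Okoro 51, Park 31, Nguyen 44 → Rao.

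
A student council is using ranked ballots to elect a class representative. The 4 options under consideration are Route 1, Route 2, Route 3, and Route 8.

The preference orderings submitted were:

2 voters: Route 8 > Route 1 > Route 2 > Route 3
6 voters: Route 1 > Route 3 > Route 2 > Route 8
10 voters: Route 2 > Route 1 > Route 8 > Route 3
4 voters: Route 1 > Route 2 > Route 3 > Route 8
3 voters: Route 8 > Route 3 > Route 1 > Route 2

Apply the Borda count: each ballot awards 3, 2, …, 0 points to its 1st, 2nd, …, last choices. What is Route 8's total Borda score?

Borda scores:
  Route 1: 2·2 + 6·3 + 10·2 + 4·3 + 3·1 = 57
  Route 2: 2·1 + 6·1 + 10·3 + 4·2 + 3·0 = 46
  Route 3: 2·0 + 6·2 + 10·0 + 4·1 + 3·2 = 22
  Route 8: 2·3 + 6·0 + 10·1 + 4·0 + 3·3 = 25

25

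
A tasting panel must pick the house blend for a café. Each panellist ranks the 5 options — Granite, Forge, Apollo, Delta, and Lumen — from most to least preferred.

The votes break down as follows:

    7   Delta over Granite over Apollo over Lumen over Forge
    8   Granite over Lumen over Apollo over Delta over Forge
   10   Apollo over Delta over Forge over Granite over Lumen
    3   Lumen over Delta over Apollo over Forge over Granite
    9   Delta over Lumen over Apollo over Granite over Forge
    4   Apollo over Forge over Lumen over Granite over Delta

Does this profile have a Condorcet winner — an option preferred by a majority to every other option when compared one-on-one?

Yes

Head-to-head results (41 voters total):
Granite vs Forge: Granite wins 24–17.
Granite vs Apollo: Apollo wins 26–15.
Granite vs Delta: Delta wins 29–12.
Granite vs Lumen: Granite wins 25–16.
Forge vs Apollo: Apollo wins 41–0.
Forge vs Delta: Delta wins 37–4.
Forge vs Lumen: Lumen wins 27–14.
Apollo vs Delta: Apollo wins 22–19.
Apollo vs Lumen: Apollo wins 21–20.
Delta vs Lumen: Delta wins 26–15.
Apollo beats each rival — Granite (26–15), Forge (41–0), Delta (22–19), Lumen (21–20) — so Apollo is the Condorcet winner.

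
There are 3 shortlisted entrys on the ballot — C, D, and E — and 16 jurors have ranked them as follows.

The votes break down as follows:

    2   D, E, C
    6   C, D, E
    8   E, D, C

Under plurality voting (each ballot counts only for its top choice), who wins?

First-place vote totals:
  C: 6
  D: 2
  E: 8
E has the most first-place votes.

E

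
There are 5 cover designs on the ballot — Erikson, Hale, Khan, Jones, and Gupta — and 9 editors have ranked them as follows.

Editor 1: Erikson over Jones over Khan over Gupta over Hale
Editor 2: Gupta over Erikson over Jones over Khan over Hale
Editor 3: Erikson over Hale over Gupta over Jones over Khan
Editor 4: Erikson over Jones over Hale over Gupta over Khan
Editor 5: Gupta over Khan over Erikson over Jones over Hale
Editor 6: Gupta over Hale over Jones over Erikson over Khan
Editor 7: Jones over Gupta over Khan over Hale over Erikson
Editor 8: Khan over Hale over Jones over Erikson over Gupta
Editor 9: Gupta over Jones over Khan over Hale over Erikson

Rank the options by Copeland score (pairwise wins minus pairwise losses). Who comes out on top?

Pairwise results:
  Erikson vs Hale: Erikson wins 5–4.
  Erikson vs Khan: Erikson wins 5–4.
  Erikson vs Jones: Erikson wins 5–4.
  Erikson vs Gupta: Gupta wins 5–4.
  Hale vs Khan: Khan wins 6–3.
  Hale vs Jones: Jones wins 6–3.
  Hale vs Gupta: Gupta wins 6–3.
  Khan vs Jones: Jones wins 7–2.
  Khan vs Gupta: Gupta wins 7–2.
  Jones vs Gupta: Gupta wins 5–4.
Copeland scores (wins − losses):
  Erikson: 3 − 1 = 2
  Hale: 0 − 4 = -4
  Khan: 1 − 3 = -2
  Jones: 2 − 2 = 0
  Gupta: 4 − 0 = 4
Gupta has the best Copeland score.

Gupta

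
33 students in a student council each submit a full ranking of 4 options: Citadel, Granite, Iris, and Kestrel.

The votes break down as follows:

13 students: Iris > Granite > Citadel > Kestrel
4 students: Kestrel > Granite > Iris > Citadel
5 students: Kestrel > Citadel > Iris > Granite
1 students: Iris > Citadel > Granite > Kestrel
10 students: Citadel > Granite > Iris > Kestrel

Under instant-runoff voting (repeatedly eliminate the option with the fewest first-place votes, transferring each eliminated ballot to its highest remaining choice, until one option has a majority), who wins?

Iris

Round 1: Iris 14, Citadel 10, Kestrel 9, Granite 0. Granite has the fewest and is eliminated.
Round 2: Iris 14, Citadel 10, Kestrel 9. Kestrel has the fewest and is eliminated.
Round 3: Iris 18, Citadel 15. Iris has a majority.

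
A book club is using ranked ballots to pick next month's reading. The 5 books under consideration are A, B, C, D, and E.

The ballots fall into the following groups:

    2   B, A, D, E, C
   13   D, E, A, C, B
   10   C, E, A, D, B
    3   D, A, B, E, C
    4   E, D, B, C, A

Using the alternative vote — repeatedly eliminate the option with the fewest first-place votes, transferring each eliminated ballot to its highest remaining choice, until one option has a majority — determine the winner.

D

Round 1: D 16, C 10, E 4, B 2, A 0. A has the fewest and is eliminated.
Round 2: D 16, C 10, E 4, B 2. B has the fewest and is eliminated.
Round 3: D 18, C 10, E 4. D has a majority.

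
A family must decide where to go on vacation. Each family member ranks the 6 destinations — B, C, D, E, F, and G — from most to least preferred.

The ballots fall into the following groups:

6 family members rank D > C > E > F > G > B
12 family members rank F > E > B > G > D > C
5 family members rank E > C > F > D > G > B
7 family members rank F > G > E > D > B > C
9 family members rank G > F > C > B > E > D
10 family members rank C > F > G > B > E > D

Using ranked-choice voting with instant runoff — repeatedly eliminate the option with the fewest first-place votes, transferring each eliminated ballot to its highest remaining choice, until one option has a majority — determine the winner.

Round 1: F 19, C 10, G 9, D 6, E 5, B 0. B has the fewest and is eliminated.
Round 2: F 19, C 10, G 9, D 6, E 5. E has the fewest and is eliminated.
Round 3: F 19, C 15, G 9, D 6. D has the fewest and is eliminated.
Round 4: C 21, F 19, G 9. G has the fewest and is eliminated.
Round 5: F 28, C 21. F has a majority.

F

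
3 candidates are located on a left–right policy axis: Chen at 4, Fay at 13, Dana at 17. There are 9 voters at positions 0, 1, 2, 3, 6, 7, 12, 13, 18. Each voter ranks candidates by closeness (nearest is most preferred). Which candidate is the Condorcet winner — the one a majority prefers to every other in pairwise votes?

Chen

With single-peaked preferences on a line, the Condorcet winner is the candidate closest to the median voter.
The median voter (position 6) is closest to Chen at 4.
Check: Chen vs Fay — voters closer to Chen: 6 of 9.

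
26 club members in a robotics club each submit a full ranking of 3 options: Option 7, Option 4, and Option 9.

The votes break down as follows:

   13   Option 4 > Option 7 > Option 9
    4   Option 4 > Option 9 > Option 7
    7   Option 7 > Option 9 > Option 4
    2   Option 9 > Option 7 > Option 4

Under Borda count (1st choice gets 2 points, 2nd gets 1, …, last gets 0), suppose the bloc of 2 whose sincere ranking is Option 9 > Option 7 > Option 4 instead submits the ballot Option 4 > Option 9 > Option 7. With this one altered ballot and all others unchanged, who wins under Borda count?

Option 4

Borda totals with the altered ballot: Option 7 27, Option 4 38, Option 9 13.
The winner is unchanged: still Option 4.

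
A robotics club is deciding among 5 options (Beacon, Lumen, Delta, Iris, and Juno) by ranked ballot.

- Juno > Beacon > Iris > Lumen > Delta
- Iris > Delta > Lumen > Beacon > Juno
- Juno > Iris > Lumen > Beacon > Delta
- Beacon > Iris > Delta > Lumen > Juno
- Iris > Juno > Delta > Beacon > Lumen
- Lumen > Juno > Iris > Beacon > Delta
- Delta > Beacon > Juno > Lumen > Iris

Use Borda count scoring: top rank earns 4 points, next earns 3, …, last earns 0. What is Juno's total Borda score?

Borda scores:
  Beacon: 3 + 1 + 1 + 4 + 1 + 1 + 3 = 14
  Lumen: 1 + 2 + 2 + 1 + 0 + 4 + 1 = 11
  Delta: 0 + 3 + 0 + 2 + 2 + 0 + 4 = 11
  Iris: 2 + 4 + 3 + 3 + 4 + 2 + 0 = 18
  Juno: 4 + 0 + 4 + 0 + 3 + 3 + 2 = 16

16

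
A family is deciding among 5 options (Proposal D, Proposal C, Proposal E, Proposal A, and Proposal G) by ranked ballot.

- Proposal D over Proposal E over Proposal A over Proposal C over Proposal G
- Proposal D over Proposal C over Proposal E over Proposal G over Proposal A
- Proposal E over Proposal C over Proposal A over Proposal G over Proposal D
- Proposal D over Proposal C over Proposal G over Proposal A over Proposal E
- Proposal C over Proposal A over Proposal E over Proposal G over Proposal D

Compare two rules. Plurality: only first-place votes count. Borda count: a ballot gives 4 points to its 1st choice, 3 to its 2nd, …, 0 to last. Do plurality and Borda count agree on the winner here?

No

Plurality first-place counts: Proposal D 3, Proposal C 1, Proposal E 1, Proposal A 0, Proposal G 0 → Proposal D.
Borda totals: Proposal D 12, Proposal C 14, Proposal E 11, Proposal A 8, Proposal G 5 → Proposal C.
The two rules disagree: plurality picks Proposal D, Borda picks Proposal C.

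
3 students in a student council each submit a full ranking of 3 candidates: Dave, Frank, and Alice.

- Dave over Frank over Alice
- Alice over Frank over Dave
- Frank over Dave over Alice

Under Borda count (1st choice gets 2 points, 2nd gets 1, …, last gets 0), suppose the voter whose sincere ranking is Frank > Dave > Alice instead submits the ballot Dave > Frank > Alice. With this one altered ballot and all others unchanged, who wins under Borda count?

Dave

Borda totals with the altered ballot: Dave 4, Frank 3, Alice 2.
The switch changes the winner from Frank to Dave.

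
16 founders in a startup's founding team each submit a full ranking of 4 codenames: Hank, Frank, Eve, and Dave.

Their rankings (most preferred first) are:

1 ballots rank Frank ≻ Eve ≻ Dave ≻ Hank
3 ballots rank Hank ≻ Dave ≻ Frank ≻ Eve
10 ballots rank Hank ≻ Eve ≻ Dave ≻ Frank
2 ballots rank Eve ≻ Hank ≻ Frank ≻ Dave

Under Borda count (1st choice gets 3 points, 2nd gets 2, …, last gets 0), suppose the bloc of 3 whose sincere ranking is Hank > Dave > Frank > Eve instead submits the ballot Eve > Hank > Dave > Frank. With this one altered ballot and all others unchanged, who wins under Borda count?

Borda totals with the altered ballot: Hank 40, Frank 5, Eve 37, Dave 14.
The winner is unchanged: still Hank.

Hank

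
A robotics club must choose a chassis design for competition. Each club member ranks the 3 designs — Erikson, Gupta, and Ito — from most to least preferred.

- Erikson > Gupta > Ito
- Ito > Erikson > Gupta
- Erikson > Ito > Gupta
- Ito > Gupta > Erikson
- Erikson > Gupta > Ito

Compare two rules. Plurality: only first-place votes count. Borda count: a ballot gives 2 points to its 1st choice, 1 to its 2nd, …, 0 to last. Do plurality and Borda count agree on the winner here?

Yes

Plurality first-place counts: Erikson 3, Gupta 0, Ito 2 → Erikson.
Borda totals: Erikson 7, Gupta 3, Ito 5 → Erikson.
The two rules agree on Erikson.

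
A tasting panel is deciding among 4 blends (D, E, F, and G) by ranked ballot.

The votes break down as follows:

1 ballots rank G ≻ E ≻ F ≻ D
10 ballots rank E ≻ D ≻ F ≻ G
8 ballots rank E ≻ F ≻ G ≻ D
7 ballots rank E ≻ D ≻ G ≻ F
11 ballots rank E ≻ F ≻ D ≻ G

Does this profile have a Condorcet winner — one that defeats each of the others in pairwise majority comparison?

Yes

Head-to-head results (37 voters total):
D vs E: E wins 37–0.
D vs F: F wins 20–17.
D vs G: D wins 28–9.
E vs F: E wins 37–0.
E vs G: E wins 36–1.
F vs G: F wins 29–8.
E beats each rival — D (37–0), F (37–0), G (36–1) — so E is the Condorcet winner.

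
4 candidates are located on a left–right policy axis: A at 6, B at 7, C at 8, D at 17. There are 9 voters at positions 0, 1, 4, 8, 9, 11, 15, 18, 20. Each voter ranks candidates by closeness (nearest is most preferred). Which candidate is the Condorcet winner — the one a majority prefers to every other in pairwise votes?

C

With single-peaked preferences on a line, the Condorcet winner is the candidate closest to the median voter.
The median voter (position 9) is closest to C at 8.
Check: C vs B — voters closer to C: 6 of 9.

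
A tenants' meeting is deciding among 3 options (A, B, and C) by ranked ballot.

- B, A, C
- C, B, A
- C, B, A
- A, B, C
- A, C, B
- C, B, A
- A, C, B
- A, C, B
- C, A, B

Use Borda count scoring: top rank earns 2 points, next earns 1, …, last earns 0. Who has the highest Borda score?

C

Borda scores:
  A: 1 + 0 + 0 + 2 + 2 + 0 + 2 + 2 + 1 = 10
  B: 2 + 1 + 1 + 1 + 0 + 1 + 0 + 0 + 0 = 6
  C: 0 + 2 + 2 + 0 + 1 + 2 + 1 + 1 + 2 = 11
C has the highest total.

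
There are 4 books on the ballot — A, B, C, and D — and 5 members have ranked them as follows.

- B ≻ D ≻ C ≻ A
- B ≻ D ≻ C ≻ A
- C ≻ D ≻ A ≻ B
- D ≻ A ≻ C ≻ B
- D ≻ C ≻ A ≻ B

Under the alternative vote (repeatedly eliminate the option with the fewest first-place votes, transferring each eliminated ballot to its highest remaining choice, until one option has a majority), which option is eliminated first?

A

Round 1: B 2, D 2, C 1, A 0. A has the fewest and is eliminated.
Round 2: B 2, D 2, C 1. C has the fewest and is eliminated.
Round 3: D 3, B 2. D has a majority.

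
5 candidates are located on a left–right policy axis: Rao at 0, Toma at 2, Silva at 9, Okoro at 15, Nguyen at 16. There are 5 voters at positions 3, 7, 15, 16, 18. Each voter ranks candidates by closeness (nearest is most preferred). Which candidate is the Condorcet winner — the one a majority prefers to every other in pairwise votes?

Okoro

With single-peaked preferences on a line, the Condorcet winner is the candidate closest to the median voter.
The median voter (position 15) is closest to Okoro at 15.
Check: Okoro vs Toma — voters closer to Okoro: 3 of 5.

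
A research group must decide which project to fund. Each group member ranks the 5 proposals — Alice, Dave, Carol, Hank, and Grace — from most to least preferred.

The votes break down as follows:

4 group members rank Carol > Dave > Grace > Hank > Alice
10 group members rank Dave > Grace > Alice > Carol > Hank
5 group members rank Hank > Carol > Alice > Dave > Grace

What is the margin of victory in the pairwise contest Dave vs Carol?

1

Ballots ranking Dave above Carol: 10.
Ballots ranking Carol above Dave: 4+5 = 9.
Dave wins 10–9, a margin of 1.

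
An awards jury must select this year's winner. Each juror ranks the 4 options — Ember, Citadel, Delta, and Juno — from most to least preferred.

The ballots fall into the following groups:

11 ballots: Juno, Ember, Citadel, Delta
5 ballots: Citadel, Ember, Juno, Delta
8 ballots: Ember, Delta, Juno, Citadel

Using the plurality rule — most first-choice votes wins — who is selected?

Juno

First-place vote totals:
  Ember: 8
  Citadel: 5
  Delta: 0
  Juno: 11
Juno has the most first-place votes.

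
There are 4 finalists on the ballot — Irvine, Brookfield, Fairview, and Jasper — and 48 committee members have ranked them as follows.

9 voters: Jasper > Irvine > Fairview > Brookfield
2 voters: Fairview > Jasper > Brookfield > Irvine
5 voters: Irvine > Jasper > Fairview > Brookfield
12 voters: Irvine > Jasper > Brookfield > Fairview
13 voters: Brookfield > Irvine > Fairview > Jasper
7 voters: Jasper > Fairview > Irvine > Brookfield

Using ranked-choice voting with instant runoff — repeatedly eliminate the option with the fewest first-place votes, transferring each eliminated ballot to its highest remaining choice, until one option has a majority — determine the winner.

Round 1: Irvine 17, Jasper 16, Brookfield 13, Fairview 2. Fairview has the fewest and is eliminated.
Round 2: Jasper 18, Irvine 17, Brookfield 13. Brookfield has the fewest and is eliminated.
Round 3: Irvine 30, Jasper 18. Irvine has a majority.

Irvine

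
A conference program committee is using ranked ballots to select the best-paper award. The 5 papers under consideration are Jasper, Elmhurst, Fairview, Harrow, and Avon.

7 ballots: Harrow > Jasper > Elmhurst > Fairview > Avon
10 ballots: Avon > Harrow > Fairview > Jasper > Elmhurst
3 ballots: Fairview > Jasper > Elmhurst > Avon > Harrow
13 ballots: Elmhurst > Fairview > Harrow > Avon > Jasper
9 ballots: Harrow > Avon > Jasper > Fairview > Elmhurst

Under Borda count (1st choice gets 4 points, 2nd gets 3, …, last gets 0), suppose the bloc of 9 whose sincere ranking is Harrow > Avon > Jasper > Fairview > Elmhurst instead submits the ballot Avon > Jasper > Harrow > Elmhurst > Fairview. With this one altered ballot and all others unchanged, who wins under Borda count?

Borda totals with the altered ballot: Jasper 67, Elmhurst 81, Fairview 78, Harrow 102, Avon 92.
The winner is unchanged: still Harrow.

Harrow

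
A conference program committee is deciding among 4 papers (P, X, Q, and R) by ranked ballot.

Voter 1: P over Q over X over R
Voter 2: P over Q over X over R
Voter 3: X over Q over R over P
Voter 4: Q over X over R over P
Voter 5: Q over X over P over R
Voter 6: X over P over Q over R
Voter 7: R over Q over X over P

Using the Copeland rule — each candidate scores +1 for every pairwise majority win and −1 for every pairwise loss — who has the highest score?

Pairwise results:
  P vs X: X wins 5–2.
  P vs Q: Q wins 4–3.
  P vs R: P wins 4–3.
  X vs Q: Q wins 5–2.
  X vs R: X wins 6–1.
  Q vs R: Q wins 6–1.
Copeland scores (wins − losses):
  P: 1 − 2 = -1
  X: 2 − 1 = 1
  Q: 3 − 0 = 3
  R: 0 − 3 = -3
Q has the best Copeland score.

Q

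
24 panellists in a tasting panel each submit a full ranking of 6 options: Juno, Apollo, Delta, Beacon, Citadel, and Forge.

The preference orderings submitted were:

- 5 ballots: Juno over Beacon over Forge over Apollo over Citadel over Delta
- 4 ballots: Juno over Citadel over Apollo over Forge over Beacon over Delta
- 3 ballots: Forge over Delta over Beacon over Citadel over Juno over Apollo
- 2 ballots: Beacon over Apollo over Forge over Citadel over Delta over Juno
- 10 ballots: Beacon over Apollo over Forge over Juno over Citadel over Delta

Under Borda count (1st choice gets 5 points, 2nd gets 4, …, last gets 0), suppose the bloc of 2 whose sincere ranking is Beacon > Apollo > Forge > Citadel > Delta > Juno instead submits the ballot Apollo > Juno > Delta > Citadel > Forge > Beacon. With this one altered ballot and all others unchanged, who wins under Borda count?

Beacon

Borda totals with the altered ballot: Juno 76, Apollo 72, Delta 18, Beacon 83, Citadel 41, Forge 70.
The winner is unchanged: still Beacon.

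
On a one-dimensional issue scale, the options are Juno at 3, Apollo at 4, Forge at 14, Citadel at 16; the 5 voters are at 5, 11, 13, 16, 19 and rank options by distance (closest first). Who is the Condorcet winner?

With single-peaked preferences on a line, the Condorcet winner is the candidate closest to the median voter.
The median voter (position 13) is closest to Forge at 14.
Check: Forge vs Citadel — voters closer to Forge: 3 of 5.

Forge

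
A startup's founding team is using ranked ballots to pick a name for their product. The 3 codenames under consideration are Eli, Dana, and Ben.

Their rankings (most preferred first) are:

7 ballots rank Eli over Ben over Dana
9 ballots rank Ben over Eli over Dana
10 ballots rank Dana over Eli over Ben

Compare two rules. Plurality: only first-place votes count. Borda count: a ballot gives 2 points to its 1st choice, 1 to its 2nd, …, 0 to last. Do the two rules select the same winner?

Plurality first-place counts: Eli 7, Dana 10, Ben 9 → Dana.
Borda totals: Eli 33, Dana 20, Ben 25 → Eli.
The two rules disagree: plurality picks Dana, Borda picks Eli.

No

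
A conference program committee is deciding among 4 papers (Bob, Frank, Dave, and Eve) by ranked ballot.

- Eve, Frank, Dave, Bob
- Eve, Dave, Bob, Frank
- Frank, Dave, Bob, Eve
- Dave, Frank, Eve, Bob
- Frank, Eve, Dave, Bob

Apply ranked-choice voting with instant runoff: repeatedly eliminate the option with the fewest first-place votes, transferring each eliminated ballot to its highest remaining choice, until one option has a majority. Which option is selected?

Round 1: Frank 2, Eve 2, Dave 1, Bob 0. Bob has the fewest and is eliminated.
Round 2: Frank 2, Eve 2, Dave 1. Dave has the fewest and is eliminated.
Round 3: Frank 3, Eve 2. Frank has a majority.

Frank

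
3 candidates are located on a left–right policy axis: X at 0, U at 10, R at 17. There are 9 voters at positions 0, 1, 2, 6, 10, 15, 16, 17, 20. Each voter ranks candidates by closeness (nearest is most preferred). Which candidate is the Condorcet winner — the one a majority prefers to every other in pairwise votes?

U

With single-peaked preferences on a line, the Condorcet winner is the candidate closest to the median voter.
The median voter (position 10) is closest to U at 10.
Check: U vs X — voters closer to U: 6 of 9.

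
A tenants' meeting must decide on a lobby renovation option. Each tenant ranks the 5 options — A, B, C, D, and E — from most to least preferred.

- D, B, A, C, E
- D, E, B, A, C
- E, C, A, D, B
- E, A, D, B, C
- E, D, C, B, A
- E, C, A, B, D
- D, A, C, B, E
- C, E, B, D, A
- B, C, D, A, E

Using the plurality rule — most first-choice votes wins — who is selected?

E

First-place vote totals:
  A: 0
  B: 1
  C: 1
  D: 3
  E: 4
E has the most first-place votes.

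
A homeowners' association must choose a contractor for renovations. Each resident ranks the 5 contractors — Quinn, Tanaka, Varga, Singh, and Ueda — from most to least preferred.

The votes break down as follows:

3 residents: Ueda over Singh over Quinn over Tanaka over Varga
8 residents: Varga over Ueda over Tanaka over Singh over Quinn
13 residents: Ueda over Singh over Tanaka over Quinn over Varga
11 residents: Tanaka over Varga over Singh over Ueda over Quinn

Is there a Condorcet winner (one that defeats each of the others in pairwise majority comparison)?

Head-to-head results (35 voters total):
Quinn vs Tanaka: Tanaka wins 32–3.
Quinn vs Varga: Varga wins 19–16.
Quinn vs Singh: Singh wins 35–0.
Quinn vs Ueda: Ueda wins 35–0.
Tanaka vs Varga: Tanaka wins 27–8.
Tanaka vs Singh: Tanaka wins 19–16.
Tanaka vs Ueda: Ueda wins 24–11.
Varga vs Singh: Varga wins 19–16.
Varga vs Ueda: Varga wins 19–16.
Singh vs Ueda: Ueda wins 24–11.
No candidate beats all others: Tanaka beats Varga beats Ueda beats Tanaka, a majority cycle.

No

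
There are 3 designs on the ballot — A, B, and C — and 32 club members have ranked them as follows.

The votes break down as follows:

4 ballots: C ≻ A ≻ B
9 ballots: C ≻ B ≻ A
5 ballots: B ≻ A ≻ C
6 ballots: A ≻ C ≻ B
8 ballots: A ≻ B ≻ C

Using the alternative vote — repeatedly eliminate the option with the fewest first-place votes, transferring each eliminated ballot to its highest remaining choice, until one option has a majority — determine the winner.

A

Round 1: A 14, C 13, B 5. B has the fewest and is eliminated.
Round 2: A 19, C 13. A has a majority.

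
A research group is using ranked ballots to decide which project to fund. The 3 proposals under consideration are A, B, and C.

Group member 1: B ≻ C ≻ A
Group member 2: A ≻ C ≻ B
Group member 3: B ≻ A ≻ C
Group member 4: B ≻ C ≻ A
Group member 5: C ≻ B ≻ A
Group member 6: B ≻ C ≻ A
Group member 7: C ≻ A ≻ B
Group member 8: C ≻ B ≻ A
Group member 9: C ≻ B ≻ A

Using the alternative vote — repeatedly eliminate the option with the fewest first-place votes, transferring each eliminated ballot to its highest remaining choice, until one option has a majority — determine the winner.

C

Round 1: B 4, C 4, A 1. A has the fewest and is eliminated.
Round 2: C 5, B 4. C has a majority.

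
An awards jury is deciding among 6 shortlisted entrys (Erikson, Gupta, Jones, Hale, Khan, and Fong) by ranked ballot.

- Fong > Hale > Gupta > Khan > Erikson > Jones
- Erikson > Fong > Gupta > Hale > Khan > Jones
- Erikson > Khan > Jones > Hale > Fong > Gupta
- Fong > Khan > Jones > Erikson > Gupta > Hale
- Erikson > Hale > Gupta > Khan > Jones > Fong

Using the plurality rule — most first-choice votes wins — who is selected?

First-place vote totals:
  Erikson: 3
  Gupta: 0
  Jones: 0
  Hale: 0
  Khan: 0
  Fong: 2
Erikson has the most first-place votes.

Erikson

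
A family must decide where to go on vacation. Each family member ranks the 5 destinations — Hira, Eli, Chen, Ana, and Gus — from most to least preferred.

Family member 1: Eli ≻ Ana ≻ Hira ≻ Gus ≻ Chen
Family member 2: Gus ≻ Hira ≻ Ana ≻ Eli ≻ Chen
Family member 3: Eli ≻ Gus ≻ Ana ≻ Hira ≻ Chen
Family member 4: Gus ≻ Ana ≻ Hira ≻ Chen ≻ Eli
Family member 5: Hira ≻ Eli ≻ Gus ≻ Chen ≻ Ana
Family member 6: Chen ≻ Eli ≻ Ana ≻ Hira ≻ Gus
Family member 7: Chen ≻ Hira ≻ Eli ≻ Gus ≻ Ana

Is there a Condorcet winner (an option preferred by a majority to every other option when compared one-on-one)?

Head-to-head results (7 voters total):
Hira vs Eli: Hira wins 4–3.
Hira vs Chen: Hira wins 5–2.
Hira vs Ana: Ana wins 4–3.
Hira vs Gus: Hira wins 4–3.
Eli vs Chen: Eli wins 4–3.
Eli vs Ana: Eli wins 5–2.
Eli vs Gus: Eli wins 5–2.
Chen vs Ana: Ana wins 4–3.
Chen vs Gus: Gus wins 5–2.
Ana vs Gus: Gus wins 5–2.
No candidate beats all others: Hira beats Eli beats Ana beats Hira, a majority cycle.

No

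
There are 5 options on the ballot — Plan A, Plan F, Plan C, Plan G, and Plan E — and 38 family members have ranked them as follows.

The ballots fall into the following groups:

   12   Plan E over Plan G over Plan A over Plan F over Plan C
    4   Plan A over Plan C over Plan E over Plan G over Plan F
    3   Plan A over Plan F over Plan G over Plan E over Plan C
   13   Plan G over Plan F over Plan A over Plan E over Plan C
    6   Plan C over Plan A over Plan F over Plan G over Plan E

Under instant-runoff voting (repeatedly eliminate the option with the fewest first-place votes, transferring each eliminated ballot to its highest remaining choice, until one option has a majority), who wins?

Plan G

Round 1: Plan G 13, Plan E 12, Plan A 7, Plan C 6, Plan F 0. Plan F has the fewest and is eliminated.
Round 2: Plan G 13, Plan E 12, Plan A 7, Plan C 6. Plan C has the fewest and is eliminated.
Round 3: Plan A 13, Plan G 13, Plan E 12. Plan E has the fewest and is eliminated.
Round 4: Plan G 25, Plan A 13. Plan G has a majority.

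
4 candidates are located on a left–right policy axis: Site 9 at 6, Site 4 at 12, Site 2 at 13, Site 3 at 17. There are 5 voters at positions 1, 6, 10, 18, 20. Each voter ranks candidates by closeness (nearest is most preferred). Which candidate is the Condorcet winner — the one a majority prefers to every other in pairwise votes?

Site 4

With single-peaked preferences on a line, the Condorcet winner is the candidate closest to the median voter.
The median voter (position 10) is closest to Site 4 at 12.
Check: Site 4 vs Site 2 — voters closer to Site 4: 3 of 5.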